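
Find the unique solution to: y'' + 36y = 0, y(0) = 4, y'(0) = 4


Characteristic roots of r² + 36 = 0 are ±6i, so y = C₁cos(6x) + C₂sin(6x).
Apply y(0) = 4: C₁ = 4. Differentiate and apply y'(0) = 4: 6·C₂ = 4, so C₂ = 2/3.
Particular solution: y = 4cos(6x) + (2/3)sin(6x).


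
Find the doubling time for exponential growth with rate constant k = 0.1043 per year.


Exponential growth: P(t) = P₀ e^(0.1043t). Set P(t)/P₀ = 2: e^(0.1043t) = 2.
Solve: t = ln(2)/0.1043 ≈ 6.65 years.


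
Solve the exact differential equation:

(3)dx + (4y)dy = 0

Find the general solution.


Check exactness: ∂M/∂y = 0 and ∂N/∂x = 0; equal, so the equation is exact.
Integrate M with respect to x (treating y as constant): ∫M dx = 3x + h(y).
Differentiate w.r.t. y and set equal to N: the x-dependent terms already match, leaving h'(y) = 4y. Integrate: h(y) = 2y^2.
So F(x,y) = 3x + 2y^2.
General solution: 3x + 2y^2 = C.


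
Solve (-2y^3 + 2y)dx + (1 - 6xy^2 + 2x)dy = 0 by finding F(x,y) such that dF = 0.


Check exactness: ∂M/∂y = -6y^2 + 2 and ∂N/∂x = -6y^2 + 2; equal, so the equation is exact.
Integrate M with respect to x (treating y as constant): ∫M dx = -2xy^3 + 2xy + h(y).
Differentiate w.r.t. y and set equal to N: the x-dependent terms already match, leaving h'(y) = 1. Integrate: h(y) = y.
So F(x,y) = y - 2xy^3 + 2xy.
General solution: y - 2xy^3 + 2xy = C.


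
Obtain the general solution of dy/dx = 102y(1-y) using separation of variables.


Separate: dy/[y(1-y)] = 102 dx.
Partial fractions: 1/[y(1-y)] = 1/y + 1/(1-y).
Integrate: ln|y/(1-y)| = 102x + C₀.
Solve for y: y = 1/(1 + Ce^(-102x)).


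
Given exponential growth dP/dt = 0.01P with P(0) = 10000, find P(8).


The ODE dP/dt = 0.01P has solution P(t) = P(0)e^(0.01t).
Substitute P(0) = 10000 and t = 8: P(8) = 10000 e^(0.08) ≈ 10833.


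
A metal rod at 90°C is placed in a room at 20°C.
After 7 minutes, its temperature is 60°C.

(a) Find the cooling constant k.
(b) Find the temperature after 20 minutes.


Newton's law: T(t) = T_a + (T₀ - T_a)e^(-kt).
(a) Use T(7) = 60: (60 - 20)/(90 - 20) = e^(-k·7), so k = -ln(0.571)/7 ≈ 0.0799.
(b) Apply k to t = 20: T(20) = 20 + (70)e^(-1.599) ≈ 34.1°C.


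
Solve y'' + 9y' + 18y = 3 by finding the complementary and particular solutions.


Characteristic roots of r² + 9r + 18 = 0 are -6, -3.
y_h = C₁e^(-6x) + C₂e^(-3x).
Constant forcing; try y_p = A. Then 18A = 3 ⇒ A = 1/6.
General solution: y = C₁e^(-6x) + C₂e^(-3x) + 1/6.


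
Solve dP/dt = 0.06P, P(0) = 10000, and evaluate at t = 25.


The ODE dP/dt = 0.06P has solution P(t) = P(0)e^(0.06t).
Substitute P(0) = 10000 and t = 25: P(25) = 10000 e^(1.50) ≈ 44817.


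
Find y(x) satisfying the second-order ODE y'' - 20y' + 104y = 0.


Characteristic equation: r² - 20r + 104 = 0.
Discriminant is negative; roots r = 10 ± 2i (complex conjugate pair).
General solution uses e^(α x)(C₁ cos(β x) + C₂ sin(β x)): y = e^(10x)(C₁cos(2x) + C₂sin(2x)).


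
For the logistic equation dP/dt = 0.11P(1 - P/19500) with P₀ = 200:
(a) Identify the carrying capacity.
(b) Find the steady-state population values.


Logistic ODE dP/dt = 0.11P(1 - P/19500) has equilibria where dP/dt = 0, i.e. P = 0 or P = 19500.
The coefficient (1 - P/K) = 0 when P = K, identifying K = 19500 as the carrying capacity.
(a) K = 19500; (b) equilibria P = 0 and P = 19500.


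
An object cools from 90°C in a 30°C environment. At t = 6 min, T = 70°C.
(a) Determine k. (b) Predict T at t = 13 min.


Newton's law: T(t) = T_a + (T₀ - T_a)e^(-kt).
(a) Use T(6) = 70: (70 - 30)/(90 - 30) = e^(-k·6), so k = -ln(0.667)/6 ≈ 0.0676.
(b) Apply k to t = 13: T(13) = 30 + (60)e^(-0.879) ≈ 54.9°C.


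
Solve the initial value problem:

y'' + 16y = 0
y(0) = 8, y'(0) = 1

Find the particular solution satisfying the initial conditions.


Characteristic roots of r² + 16 = 0 are ±4i, so y = C₁cos(4x) + C₂sin(4x).
Apply y(0) = 8: C₁ = 8. Differentiate and apply y'(0) = 1: 4·C₂ = 1, so C₂ = 1/4.
Particular solution: y = 8cos(4x) + (1/4)sin(4x).


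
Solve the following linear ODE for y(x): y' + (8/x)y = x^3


P(x) = 8/x ⇒ μ = x^8.
(x^8 y)' = x^11 ⇒ x^8 y = x^12/(12) + C.
Solve for y: y = (1/12)x^4 + C/x^8.


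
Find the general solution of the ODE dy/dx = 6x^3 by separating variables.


Integrate both sides with respect to x: y = ∫ 6x^3 dx = (3/2)x^4 + C.


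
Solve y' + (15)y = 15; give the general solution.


P(x) = 15, Q(x) = 15; integrating factor μ = e^(15x).
(μ y)' = 15e^(15x) ⇒ μ y = e^(15x) + C.
Divide by μ: y = 1 + Ce^(-15x).


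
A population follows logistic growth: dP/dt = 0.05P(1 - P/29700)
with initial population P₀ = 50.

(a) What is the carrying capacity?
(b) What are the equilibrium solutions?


Logistic ODE dP/dt = 0.05P(1 - P/29700) has equilibria where dP/dt = 0, i.e. P = 0 or P = 29700.
The coefficient (1 - P/K) = 0 when P = K, identifying K = 29700 as the carrying capacity.
(a) K = 29700; (b) equilibria P = 0 and P = 29700.


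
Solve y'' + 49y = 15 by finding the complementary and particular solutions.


Homogeneous part: r² + 49 = 0 ⇒ r = ±7i, so y_h = C₁cos(7x) + C₂sin(7x).
Try constant y_p = A; plug in: 49A = 15 ⇒ A = 15/49.
General solution: y = C₁cos(7x) + C₂sin(7x) + 15/49.


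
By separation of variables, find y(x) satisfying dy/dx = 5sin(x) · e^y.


Separate: e^(-y) dy = 5sin(x) dx.
Integrate: -e^(-y) = -5cos(x) + C₀.
Rearrange: e^(-y) = 5cos(x) + C.


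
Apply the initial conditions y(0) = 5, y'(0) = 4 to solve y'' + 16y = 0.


Characteristic roots of r² + 16 = 0 are ±4i, so y = C₁cos(4x) + C₂sin(4x).
Apply y(0) = 5: C₁ = 5. Differentiate and apply y'(0) = 4: 4·C₂ = 4, so C₂ = 1.
Particular solution: y = 5cos(4x) + sin(4x).


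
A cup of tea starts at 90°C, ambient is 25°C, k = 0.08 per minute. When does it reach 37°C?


From T(t) = T_a + (T₀ - T_a)e^(-kt), set T(t) = 37:
(37 - 25) / (90 - 25) = e^(-0.08t), so t = -ln(0.185)/0.08 ≈ 21.1 minutes.


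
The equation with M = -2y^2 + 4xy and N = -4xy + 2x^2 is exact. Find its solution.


Check exactness: ∂M/∂y = -4y + 4x and ∂N/∂x = -4y + 4x; equal, so the equation is exact.
Integrate M with respect to x (treating y as constant): ∫M dx = -2xy^2 + 2x^2y + h(y).
Differentiate w.r.t. y and set equal to N: all terms match, so h'(y) = 0 and h is a constant absorbed into C.
General solution: -2xy^2 + 2x^2y = C.


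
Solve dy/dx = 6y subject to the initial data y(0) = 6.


General solution of y' = 6y is y = Ce^(6x).
Apply y(0) = 6: C = 6.
Particular solution: y = 6e^(6x).


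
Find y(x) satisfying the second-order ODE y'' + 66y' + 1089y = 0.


Characteristic equation: r² + 66r + 1089 = 0, i.e. (r + 33)² = 0.
Repeated root r = -33; include an x factor for the second linearly independent solution.
General solution: y = (C₁ + C₂x)e^(-33x).


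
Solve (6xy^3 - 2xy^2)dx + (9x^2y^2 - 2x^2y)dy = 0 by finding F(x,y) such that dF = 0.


Check exactness: ∂M/∂y = 18xy^2 - 4xy and ∂N/∂x = 18xy^2 - 4xy; equal, so the equation is exact.
Integrate M with respect to x (treating y as constant): ∫M dx = 3x^2y^3 - x^2y^2 + h(y).
Differentiate w.r.t. y and set equal to N: all terms match, so h'(y) = 0 and h is a constant absorbed into C.
General solution: 3x^2y^3 - x^2y^2 = C.


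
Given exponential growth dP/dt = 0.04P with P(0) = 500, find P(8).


The ODE dP/dt = 0.04P has solution P(t) = P(0)e^(0.04t).
Substitute P(0) = 500 and t = 8: P(8) = 500 e^(0.32) ≈ 689.


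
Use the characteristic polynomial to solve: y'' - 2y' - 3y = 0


Characteristic equation: r² - 2r - 3 = 0.
Factor: (r - 3)(r + 1) = 0 ⇒ r = 3, -1 (distinct real).
General solution: y = C₁e^(3x) + C₂e^(-x).


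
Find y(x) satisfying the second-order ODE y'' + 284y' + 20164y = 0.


Characteristic equation: r² + 284r + 20164 = 0, i.e. (r + 142)² = 0.
Repeated root r = -142; include an x factor for the second linearly independent solution.
General solution: y = (C₁ + C₂x)e^(-142x).


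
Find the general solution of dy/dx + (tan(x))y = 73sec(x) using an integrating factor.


P(x) = tan(x) ⇒ μ = e^(∫tan(x)dx) = sec(x).
(sec(x) y)' = 73sec²(x) ⇒ sec(x) y = 73tan(x) + C.
Multiply by cos(x): y = 73sin(x) + C·cos(x).


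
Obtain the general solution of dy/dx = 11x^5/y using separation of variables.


Separate variables: y dy = 11x^5 dx.
Integrate both sides: y²/2 = (11/6)x^6 + C₀.
Multiply by 2: y² = (11/3)x^6 + C.


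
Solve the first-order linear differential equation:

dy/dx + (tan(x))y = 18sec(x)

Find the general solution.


P(x) = tan(x) ⇒ μ = e^(∫tan(x)dx) = sec(x).
(sec(x) y)' = 18sec²(x) ⇒ sec(x) y = 18tan(x) + C.
Multiply by cos(x): y = 18sin(x) + C·cos(x).


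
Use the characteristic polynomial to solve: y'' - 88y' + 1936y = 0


Characteristic equation: r² - 88r + 1936 = 0, i.e. (r - 44)² = 0.
Repeated root r = 44; include an x factor for the second linearly independent solution.
General solution: y = (C₁ + C₂x)e^(44x).


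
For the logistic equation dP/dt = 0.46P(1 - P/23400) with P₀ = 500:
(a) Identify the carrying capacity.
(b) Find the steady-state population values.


Logistic ODE dP/dt = 0.46P(1 - P/23400) has equilibria where dP/dt = 0, i.e. P = 0 or P = 23400.
The coefficient (1 - P/K) = 0 when P = K, identifying K = 23400 as the carrying capacity.
(a) K = 23400; (b) equilibria P = 0 and P = 23400.


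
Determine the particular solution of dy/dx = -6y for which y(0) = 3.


General solution of y' = -6y is y = Ce^(-6x).
Apply y(0) = 3: C = 3.
Particular solution: y = 3e^(-6x).


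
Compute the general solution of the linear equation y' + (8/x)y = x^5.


P(x) = 8/x ⇒ μ = x^8.
(x^8 y)' = x^13 ⇒ x^8 y = x^14/(14) + C.
Solve for y: y = (1/14)x^6 + C/x^8.


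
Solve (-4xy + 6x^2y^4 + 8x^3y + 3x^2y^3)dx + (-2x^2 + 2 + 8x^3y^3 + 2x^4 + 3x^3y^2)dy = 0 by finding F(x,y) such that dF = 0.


Check exactness: ∂M/∂y = -4x + 24x^2y^3 + 8x^3 + 9x^2y^2 and ∂N/∂x = -4x + 24x^2y^3 + 8x^3 + 9x^2y^2; equal, so the equation is exact.
Integrate M with respect to x (treating y as constant): ∫M dx = -2x^2y + 2x^3y^4 + 2x^4y + x^3y^3 + h(y).
Differentiate w.r.t. y and set equal to N: the x-dependent terms already match, leaving h'(y) = 2. Integrate: h(y) = 2y.
So F(x,y) = -2x^2y + 2y + 2x^3y^4 + 2x^4y + x^3y^3.
General solution: -2x^2y + 2y + 2x^3y^4 + 2x^4y + x^3y^3 = C.


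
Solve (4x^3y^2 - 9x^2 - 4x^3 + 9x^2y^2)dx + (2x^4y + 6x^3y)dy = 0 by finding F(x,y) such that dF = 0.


Check exactness: ∂M/∂y = 8x^3y + 18x^2y and ∂N/∂x = 8x^3y + 18x^2y; equal, so the equation is exact.
Integrate M with respect to x (treating y as constant): ∫M dx = x^4y^2 - 3x^3 - x^4 + 3x^3y^2 + h(y).
Differentiate w.r.t. y and set equal to N: all terms match, so h'(y) = 0 and h is a constant absorbed into C.
General solution: x^4y^2 - 3x^3 - x^4 + 3x^3y^2 = C.


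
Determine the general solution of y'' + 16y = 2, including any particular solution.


Homogeneous part: r² + 16 = 0 ⇒ r = ±4i, so y_h = C₁cos(4x) + C₂sin(4x).
Try constant y_p = A; plug in: 16A = 2 ⇒ A = 1/8.
General solution: y = C₁cos(4x) + C₂sin(4x) + 1/8.


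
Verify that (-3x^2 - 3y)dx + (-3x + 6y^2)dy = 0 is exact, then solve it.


Check exactness: ∂M/∂y = -3 and ∂N/∂x = -3; equal, so the equation is exact.
Integrate M with respect to x (treating y as constant): ∫M dx = -x^3 - 3xy + h(y).
Differentiate w.r.t. y and set equal to N: the x-dependent terms already match, leaving h'(y) = 6y^2. Integrate: h(y) = 2y^3.
So F(x,y) = -x^3 - 3xy + 2y^3.
General solution: -x^3 - 3xy + 2y^3 = C.


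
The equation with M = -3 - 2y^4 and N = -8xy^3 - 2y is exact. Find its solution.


Check exactness: ∂M/∂y = -8y^3 and ∂N/∂x = -8y^3; equal, so the equation is exact.
Integrate M with respect to x (treating y as constant): ∫M dx = -3x - 2xy^4 + h(y).
Differentiate w.r.t. y and set equal to N: the x-dependent terms already match, leaving h'(y) = -2y. Integrate: h(y) = -y^2.
So F(x,y) = -3x - 2xy^4 - y^2.
General solution: -3x - 2xy^4 - y^2 = C.


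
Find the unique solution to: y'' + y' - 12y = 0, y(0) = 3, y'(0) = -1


Characteristic roots of r² + r - 12 = 0 are -4, 3.
General solution y = c₁ e^(-4x) + c₂ e^(3x).
Apply y(0) = 3: c₁ + c₂ = 3. Apply y'(0) = -1: -4 c₁ + 3 c₂ = -1.
Solve: c₁ = 10/7, c₂ = 11/7.
Particular solution: y = (10/7)e^(-4x) + (11/7)e^(3x).


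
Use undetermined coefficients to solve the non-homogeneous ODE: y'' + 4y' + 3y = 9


Characteristic roots of r² + 4r + 3 = 0 are -1, -3.
y_h = C₁e^(-x) + C₂e^(-3x).
Constant forcing; try y_p = A. Then 3A = 9 ⇒ A = 3.
General solution: y = C₁e^(-x) + C₂e^(-3x) + 3.


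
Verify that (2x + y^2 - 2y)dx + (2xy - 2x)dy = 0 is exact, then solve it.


Check exactness: ∂M/∂y = 2y - 2 and ∂N/∂x = 2y - 2; equal, so the equation is exact.
Integrate M with respect to x (treating y as constant): ∫M dx = x^2 + xy^2 - 2xy + h(y).
Differentiate w.r.t. y and set equal to N: all terms match, so h'(y) = 0 and h is a constant absorbed into C.
General solution: x^2 + xy^2 - 2xy = C.


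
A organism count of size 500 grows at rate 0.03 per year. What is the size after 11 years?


The ODE dP/dt = 0.03P has solution P(t) = P(0)e^(0.03t).
Substitute P(0) = 500 and t = 11: P(11) = 500 e^(0.33) ≈ 695.


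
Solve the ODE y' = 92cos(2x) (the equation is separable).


g(y) = 1, so integrate directly: y = ∫ 92cos(2x) dx = 46sin(2x) + C.


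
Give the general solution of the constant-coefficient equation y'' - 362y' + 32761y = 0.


Characteristic equation: r² - 362r + 32761 = 0, i.e. (r - 181)² = 0.
Repeated root r = 181; include an x factor for the second linearly independent solution.
General solution: y = (C₁ + C₂x)e^(181x).


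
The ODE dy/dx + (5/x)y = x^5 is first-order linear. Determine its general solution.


P(x) = 5/x ⇒ μ = x^5.
(x^5 y)' = x^10 ⇒ x^5 y = x^11/(11) + C.
Solve for y: y = (1/11)x^6 + C/x^5.


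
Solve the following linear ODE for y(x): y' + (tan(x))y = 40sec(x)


P(x) = tan(x) ⇒ μ = e^(∫tan(x)dx) = sec(x).
(sec(x) y)' = 40sec²(x) ⇒ sec(x) y = 40tan(x) + C.
Multiply by cos(x): y = 40sin(x) + C·cos(x).


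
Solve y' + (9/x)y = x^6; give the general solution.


P(x) = 9/x ⇒ μ = x^9.
(x^9 y)' = x^15 ⇒ x^9 y = x^16/(16) + C.
Solve for y: y = (1/16)x^7 + C/x^9.


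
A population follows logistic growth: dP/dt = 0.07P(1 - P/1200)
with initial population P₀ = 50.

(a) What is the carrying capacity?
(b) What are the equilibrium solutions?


Logistic ODE dP/dt = 0.07P(1 - P/1200) has equilibria where dP/dt = 0, i.e. P = 0 or P = 1200.
The coefficient (1 - P/K) = 0 when P = K, identifying K = 1200 as the carrying capacity.
(a) K = 1200; (b) equilibria P = 0 and P = 1200.


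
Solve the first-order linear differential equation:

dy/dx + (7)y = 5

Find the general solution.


P(x) = 7, Q(x) = 5; integrating factor μ = e^(7x).
(μ y)' = 5e^(7x) ⇒ μ y = (5/7)e^(7x) + C.
Divide by μ: y = 5/7 + Ce^(-7x).


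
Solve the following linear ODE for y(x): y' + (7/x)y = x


P(x) = 7/x ⇒ μ = x^7.
(x^7 y)' = x^8 ⇒ x^7 y = x^9/(9) + C.
Solve for y: y = (1/9)x^2 + C/x^7.


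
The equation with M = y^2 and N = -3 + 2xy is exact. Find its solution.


Check exactness: ∂M/∂y = 2y and ∂N/∂x = 2y; equal, so the equation is exact.
Integrate M with respect to x (treating y as constant): ∫M dx = xy^2 + h(y).
Differentiate w.r.t. y and set equal to N: the x-dependent terms already match, leaving h'(y) = -3. Integrate: h(y) = -3y.
So F(x,y) = -3y + xy^2.
General solution: -3y + xy^2 = C.


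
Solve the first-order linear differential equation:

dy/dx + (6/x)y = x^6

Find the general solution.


P(x) = 6/x ⇒ μ = x^6.
(x^6 y)' = x^6·x^6 = x^12.
Integrate: x^6 y = x^13/(13) + C.
Solve for y: y = (1/13)x^7 + C/x^6.


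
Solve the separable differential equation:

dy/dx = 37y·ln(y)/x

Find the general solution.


Separate: dy/[y ln(y)] = 37 dx/x.
Substitute u = ln(y): du/u = 37 dx/x.
Integrate: ln|ln(y)| = 37ln|x| + C₀, hence ln(y) = C·x^37.


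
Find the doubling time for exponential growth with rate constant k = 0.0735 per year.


Exponential growth: P(t) = P₀ e^(0.0735t). Set P(t)/P₀ = 2: e^(0.0735t) = 2.
Solve: t = ln(2)/0.0735 ≈ 9.43 years.


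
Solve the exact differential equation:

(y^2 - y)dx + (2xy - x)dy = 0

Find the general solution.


Check exactness: ∂M/∂y = 2y - 1 and ∂N/∂x = 2y - 1; equal, so the equation is exact.
Integrate M with respect to x (treating y as constant): ∫M dx = xy^2 - xy + h(y).
Differentiate w.r.t. y and set equal to N: all terms match, so h'(y) = 0 and h is a constant absorbed into C.
General solution: xy^2 - xy = C.


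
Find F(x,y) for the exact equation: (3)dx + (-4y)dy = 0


Check exactness: ∂M/∂y = 0 and ∂N/∂x = 0; equal, so the equation is exact.
Integrate M with respect to x (treating y as constant): ∫M dx = 3x + h(y).
Differentiate w.r.t. y and set equal to N: the x-dependent terms already match, leaving h'(y) = -4y. Integrate: h(y) = -2y^2.
So F(x,y) = -2y^2 + 3x.
General solution: -2y^2 + 3x = C.


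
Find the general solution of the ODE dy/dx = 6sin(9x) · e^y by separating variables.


Separate: e^(-y) dy = 6sin(9x) dx.
Integrate: -e^(-y) = -(2/3)cos(9x) + C₀.
Rearrange: e^(-y) = (2/3)cos(9x) + C.


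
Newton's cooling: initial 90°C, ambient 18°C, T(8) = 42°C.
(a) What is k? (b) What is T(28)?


Newton's law: T(t) = T_a + (T₀ - T_a)e^(-kt).
(a) Use T(8) = 42: (42 - 18)/(90 - 18) = e^(-k·8), so k = -ln(0.333)/8 ≈ 0.1373.
(b) Apply k to t = 28: T(28) = 18 + (72)e^(-3.845) ≈ 19.5°C.


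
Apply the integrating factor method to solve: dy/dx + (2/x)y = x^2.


P(x) = 2/x ⇒ μ = x^2.
(x^2 y)' = x^4 ⇒ x^2 y = x^5/(5) + C.
Solve for y: y = (1/5)x^3 + C/x^2.


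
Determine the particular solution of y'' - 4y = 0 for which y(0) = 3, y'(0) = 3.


Characteristic roots of r² - 4 = 0 are 2, -2.
General solution y = c₁ e^(2x) + c₂ e^(-2x).
Apply y(0) = 3: c₁ + c₂ = 3. Apply y'(0) = 3: 2 c₁ - 2 c₂ = 3.
Solve: c₁ = 9/4, c₂ = 3/4.
Particular solution: y = (9/4)e^(2x) + (3/4)e^(-2x).


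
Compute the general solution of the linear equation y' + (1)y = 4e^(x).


P(x) = 1 ⇒ μ = e^(x).
(μ y)' = 4e^(2x) ⇒ μ y = (4/2)e^(2x) + C.
Divide by μ: y = 2e^(x) + Ce^(-x).


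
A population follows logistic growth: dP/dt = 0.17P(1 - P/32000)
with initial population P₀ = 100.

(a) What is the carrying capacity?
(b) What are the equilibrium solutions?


Logistic ODE dP/dt = 0.17P(1 - P/32000) has equilibria where dP/dt = 0, i.e. P = 0 or P = 32000.
The coefficient (1 - P/K) = 0 when P = K, identifying K = 32000 as the carrying capacity.
(a) K = 32000; (b) equilibria P = 0 and P = 32000.


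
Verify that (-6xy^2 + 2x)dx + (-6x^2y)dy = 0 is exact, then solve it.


Check exactness: ∂M/∂y = -12xy and ∂N/∂x = -12xy; equal, so the equation is exact.
Integrate M with respect to x (treating y as constant): ∫M dx = -3x^2y^2 + x^2 + h(y).
Differentiate w.r.t. y and set equal to N: all terms match, so h'(y) = 0 and h is a constant absorbed into C.
General solution: -3x^2y^2 + x^2 = C.


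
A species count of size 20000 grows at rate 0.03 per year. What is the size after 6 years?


The ODE dP/dt = 0.03P has solution P(t) = P(0)e^(0.03t).
Substitute P(0) = 20000 and t = 6: P(6) = 20000 e^(0.18) ≈ 23944.


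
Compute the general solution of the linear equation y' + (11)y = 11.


P(x) = 11, Q(x) = 11; integrating factor μ = e^(11x).
(μ y)' = 11e^(11x) ⇒ μ y = e^(11x) + C.
Divide by μ: y = 1 + Ce^(-11x).


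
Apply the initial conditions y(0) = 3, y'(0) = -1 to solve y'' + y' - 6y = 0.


Characteristic roots of r² + r - 6 = 0 are -3, 2.
General solution y = c₁ e^(-3x) + c₂ e^(2x).
Apply y(0) = 3: c₁ + c₂ = 3. Apply y'(0) = -1: -3 c₁ + 2 c₂ = -1.
Solve: c₁ = 7/5, c₂ = 8/5.
Particular solution: y = (7/5)e^(-3x) + (8/5)e^(2x).


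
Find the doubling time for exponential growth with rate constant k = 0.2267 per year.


Exponential growth: P(t) = P₀ e^(0.2267t). Set P(t)/P₀ = 2: e^(0.2267t) = 2.
Solve: t = ln(2)/0.2267 ≈ 3.06 years.


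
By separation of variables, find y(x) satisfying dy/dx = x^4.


Integrate both sides with respect to x: y = ∫ x^4 dx = (1/5)x^5 + C.


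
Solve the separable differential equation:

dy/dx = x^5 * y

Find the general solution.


Separate variables: dy/y = x^5 dx.
Integrate: ln|y| = (1/6)x^6 + C₀.
Exponentiate: y = Ce^((1/6)x^6).


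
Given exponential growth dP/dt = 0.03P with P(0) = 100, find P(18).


The ODE dP/dt = 0.03P has solution P(t) = P(0)e^(0.03t).
Substitute P(0) = 100 and t = 18: P(18) = 100 e^(0.54) ≈ 172.


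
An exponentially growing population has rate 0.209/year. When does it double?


Exponential growth: P(t) = P₀ e^(0.209t). Set P(t)/P₀ = 2: e^(0.209t) = 2.
Solve: t = ln(2)/0.209 ≈ 3.32 years.


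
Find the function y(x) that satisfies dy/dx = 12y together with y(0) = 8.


General solution of y' = 12y is y = Ce^(12x).
Apply y(0) = 8: C = 8.
Particular solution: y = 8e^(12x).


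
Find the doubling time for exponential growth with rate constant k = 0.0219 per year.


Exponential growth: P(t) = P₀ e^(0.0219t). Set P(t)/P₀ = 2: e^(0.0219t) = 2.
Solve: t = ln(2)/0.0219 ≈ 31.65 years.


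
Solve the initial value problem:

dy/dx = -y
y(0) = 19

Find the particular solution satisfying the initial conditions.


General solution of y' = -y is y = Ce^(-x).
Apply y(0) = 19: C = 19.
Particular solution: y = 19e^(-x).


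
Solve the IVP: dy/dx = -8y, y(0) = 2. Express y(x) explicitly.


General solution of y' = -8y is y = Ce^(-8x).
Apply y(0) = 2: C = 2.
Particular solution: y = 2e^(-8x).


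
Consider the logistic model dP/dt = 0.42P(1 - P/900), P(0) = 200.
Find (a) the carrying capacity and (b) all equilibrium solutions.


Logistic ODE dP/dt = 0.42P(1 - P/900) has equilibria where dP/dt = 0, i.e. P = 0 or P = 900.
The coefficient (1 - P/K) = 0 when P = K, identifying K = 900 as the carrying capacity.
(a) K = 900; (b) equilibria P = 0 and P = 900.


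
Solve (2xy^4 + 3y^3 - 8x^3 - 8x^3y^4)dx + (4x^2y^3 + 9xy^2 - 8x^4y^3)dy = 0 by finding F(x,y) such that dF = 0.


Check exactness: ∂M/∂y = 8xy^3 + 9y^2 - 32x^3y^3 and ∂N/∂x = 8xy^3 + 9y^2 - 32x^3y^3; equal, so the equation is exact.
Integrate M with respect to x (treating y as constant): ∫M dx = x^2y^4 + 3xy^3 - 2x^4 - 2x^4y^4 + h(y).
Differentiate w.r.t. y and set equal to N: all terms match, so h'(y) = 0 and h is a constant absorbed into C.
General solution: x^2y^4 + 3xy^3 - 2x^4 - 2x^4y^4 = C.


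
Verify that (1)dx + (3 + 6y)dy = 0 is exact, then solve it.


Check exactness: ∂M/∂y = 0 and ∂N/∂x = 0; equal, so the equation is exact.
Integrate M with respect to x (treating y as constant): ∫M dx = x + h(y).
Differentiate w.r.t. y and set equal to N: the x-dependent terms already match, leaving h'(y) = 3 + 6y. Integrate: h(y) = 3y + 3y^2.
So F(x,y) = 3y + x + 3y^2.
General solution: 3y + x + 3y^2 = C.


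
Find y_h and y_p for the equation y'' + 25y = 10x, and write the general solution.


Homogeneous: r² + 25 = 0 ⇒ r = ±5i, y_h = C₁cos(5x) + C₂sin(5x).
Polynomial forcing; try y_p = Ax + B. Then y_p'' + 25 y_p = 25(Ax + B) = 10x, so B = 0 and A = 2/5.
General solution: y = C₁cos(5x) + C₂sin(5x) + (2/5)x.


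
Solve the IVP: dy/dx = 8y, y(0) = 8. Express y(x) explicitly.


General solution of y' = 8y is y = Ce^(8x).
Apply y(0) = 8: C = 8.
Particular solution: y = 8e^(8x).


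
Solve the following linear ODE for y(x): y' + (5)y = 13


P(x) = 5, Q(x) = 13; integrating factor μ = e^(5x).
(μ y)' = 13e^(5x) ⇒ μ y = (13/5)e^(5x) + C.
Divide by μ: y = 13/5 + Ce^(-5x).


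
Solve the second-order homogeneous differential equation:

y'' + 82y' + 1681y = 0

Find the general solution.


Characteristic equation: r² + 82r + 1681 = 0, i.e. (r + 41)² = 0.
Repeated root r = -41; include an x factor for the second linearly independent solution.
General solution: y = (C₁ + C₂x)e^(-41x).


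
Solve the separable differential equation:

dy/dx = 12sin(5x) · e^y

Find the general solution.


Separate: e^(-y) dy = 12sin(5x) dx.
Integrate: -e^(-y) = -(12/5)cos(5x) + C₀.
Rearrange: e^(-y) = (12/5)cos(5x) + C.


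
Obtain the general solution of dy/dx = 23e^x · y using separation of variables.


Separate variables: dy/y = 23e^x dx.
Integrate: ln|y| = 23e^x + C₀.
Exponentiate: y = Ce^(23e^x).


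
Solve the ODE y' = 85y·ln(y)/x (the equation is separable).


Separate: dy/[y ln(y)] = 85 dx/x.
Substitute u = ln(y): du/u = 85 dx/x.
Integrate: ln|ln(y)| = 85ln|x| + C₀, hence ln(y) = C·x^85.


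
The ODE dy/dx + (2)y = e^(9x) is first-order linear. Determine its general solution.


P(x) = 2 ⇒ μ = e^(2x).
(μ y)' = e^(11x) ⇒ μ y = e^(11x)/11 + C.
Divide by μ: y = (1/11)e^(9x) + Ce^(-2x).


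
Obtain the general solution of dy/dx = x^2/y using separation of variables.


Separate variables: y dy = x^2 dx.
Integrate both sides: y²/2 = (1/3)x^3 + C₀.
Multiply by 2: y² = (2/3)x^3 + C.


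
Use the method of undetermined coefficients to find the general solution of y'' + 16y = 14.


Homogeneous part: r² + 16 = 0 ⇒ r = ±4i, so y_h = C₁cos(4x) + C₂sin(4x).
Try constant y_p = A; plug in: 16A = 14 ⇒ A = 7/8.
General solution: y = C₁cos(4x) + C₂sin(4x) + 7/8.


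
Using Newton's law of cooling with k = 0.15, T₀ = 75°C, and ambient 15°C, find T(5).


Newton's law: dT/dt = -k(T - T_a) has solution T(t) = T_a + (T₀ - T_a)e^(-kt).
Plug in T_a = 15, T₀ = 75, k = 0.15, t = 5: T(5) = 15 + (60)e^(-0.75) ≈ 43.3°C.


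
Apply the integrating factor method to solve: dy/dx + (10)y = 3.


P(x) = 10, Q(x) = 3; integrating factor μ = e^(10x).
(μ y)' = 3e^(10x) ⇒ μ y = (3/10)e^(10x) + C.
Divide by μ: y = 3/10 + Ce^(-10x).


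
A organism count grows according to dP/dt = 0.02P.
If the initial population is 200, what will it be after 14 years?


The ODE dP/dt = 0.02P has solution P(t) = P(0)e^(0.02t).
Substitute P(0) = 200 and t = 14: P(14) = 200 e^(0.28) ≈ 265.


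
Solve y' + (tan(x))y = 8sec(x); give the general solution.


P(x) = tan(x) ⇒ μ = e^(∫tan(x)dx) = sec(x).
(sec(x) y)' = 8sec²(x) ⇒ sec(x) y = 8tan(x) + C.
Multiply by cos(x): y = 8sin(x) + C·cos(x).


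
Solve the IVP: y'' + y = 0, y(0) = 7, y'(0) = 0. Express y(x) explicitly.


Characteristic roots of r² + 1 = 0 are ±1i, so y = C₁cos(x) + C₂sin(x).
Apply y(0) = 7: C₁ = 7. Differentiate and apply y'(0) = 0: 1·C₂ = 0, so C₂ = 0.
Particular solution: y = 7cos(x).


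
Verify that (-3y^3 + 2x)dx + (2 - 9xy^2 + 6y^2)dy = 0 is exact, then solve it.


Check exactness: ∂M/∂y = -9y^2 and ∂N/∂x = -9y^2; equal, so the equation is exact.
Integrate M with respect to x (treating y as constant): ∫M dx = -3xy^3 + x^2 + h(y).
Differentiate w.r.t. y and set equal to N: the x-dependent terms already match, leaving h'(y) = 2 + 6y^2. Integrate: h(y) = 2y + 2y^3.
So F(x,y) = 2y - 3xy^3 + x^2 + 2y^3.
General solution: 2y - 3xy^3 + x^2 + 2y^3 = C.


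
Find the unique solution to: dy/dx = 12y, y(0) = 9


General solution of y' = 12y is y = Ce^(12x).
Apply y(0) = 9: C = 9.
Particular solution: y = 9e^(12x).


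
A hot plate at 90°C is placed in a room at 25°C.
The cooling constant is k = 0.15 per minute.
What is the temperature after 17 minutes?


Newton's law: dT/dt = -k(T - T_a) has solution T(t) = T_a + (T₀ - T_a)e^(-kt).
Plug in T_a = 25, T₀ = 90, k = 0.15, t = 17: T(17) = 25 + (65)e^(-2.55) ≈ 30.1°C.


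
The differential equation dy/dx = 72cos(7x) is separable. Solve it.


g(y) = 1, so integrate directly: y = ∫ 72cos(7x) dx = (72/7)sin(7x) + C.


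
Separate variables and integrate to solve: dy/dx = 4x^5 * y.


Separate variables: dy/y = 4x^5 dx.
Integrate: ln|y| = (2/3)x^6 + C₀.
Exponentiate: y = Ce^((2/3)x^6).


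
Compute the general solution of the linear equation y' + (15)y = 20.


P(x) = 15, Q(x) = 20; integrating factor μ = e^(15x).
(μ y)' = 20e^(15x) ⇒ μ y = (4/3)e^(15x) + C.
Divide by μ: y = 4/3 + Ce^(-15x).


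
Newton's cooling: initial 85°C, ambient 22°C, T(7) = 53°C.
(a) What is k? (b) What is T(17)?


Newton's law: T(t) = T_a + (T₀ - T_a)e^(-kt).
(a) Use T(7) = 53: (53 - 22)/(85 - 22) = e^(-k·7), so k = -ln(0.492)/7 ≈ 0.1013.
(b) Apply k to t = 17: T(17) = 22 + (63)e^(-1.722) ≈ 33.3°C.


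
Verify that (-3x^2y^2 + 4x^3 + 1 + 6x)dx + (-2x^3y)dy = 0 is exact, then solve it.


Check exactness: ∂M/∂y = -6x^2y and ∂N/∂x = -6x^2y; equal, so the equation is exact.
Integrate M with respect to x (treating y as constant): ∫M dx = -x^3y^2 + x^4 + x + 3x^2 + h(y).
Differentiate w.r.t. y and set equal to N: all terms match, so h'(y) = 0 and h is a constant absorbed into C.
General solution: -x^3y^2 + x^4 + x + 3x^2 = C.


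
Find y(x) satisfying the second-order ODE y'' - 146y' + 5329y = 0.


Characteristic equation: r² - 146r + 5329 = 0, i.e. (r - 73)² = 0.
Repeated root r = 73; include an x factor for the second linearly independent solution.
General solution: y = (C₁ + C₂x)e^(73x).


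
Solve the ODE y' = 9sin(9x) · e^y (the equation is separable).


Separate: e^(-y) dy = 9sin(9x) dx.
Integrate: -e^(-y) = -cos(9x) + C₀.
Rearrange: e^(-y) = cos(9x) + C.


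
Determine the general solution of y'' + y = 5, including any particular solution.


Homogeneous part: r² + 1 = 0 ⇒ r = ±1i, so y_h = C₁cos(x) + C₂sin(x).
Try constant y_p = A; plug in: 1A = 5 ⇒ A = 5.
General solution: y = C₁cos(x) + C₂sin(x) + 5.


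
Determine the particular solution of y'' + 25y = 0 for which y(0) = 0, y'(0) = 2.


Characteristic roots of r² + 25 = 0 are ±5i, so y = C₁cos(5x) + C₂sin(5x).
Apply y(0) = 0: C₁ = 0. Differentiate and apply y'(0) = 2: 5·C₂ = 2, so C₂ = 2/5.
Particular solution: y = (2/5)sin(5x).


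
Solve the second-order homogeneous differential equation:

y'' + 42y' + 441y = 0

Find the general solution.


Characteristic equation: r² + 42r + 441 = 0, i.e. (r + 21)² = 0.
Repeated root r = -21; include an x factor for the second linearly independent solution.
General solution: y = (C₁ + C₂x)e^(-21x).


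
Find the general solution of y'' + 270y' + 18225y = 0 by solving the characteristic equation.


Characteristic equation: r² + 270r + 18225 = 0, i.e. (r + 135)² = 0.
Repeated root r = -135; include an x factor for the second linearly independent solution.
General solution: y = (C₁ + C₂x)e^(-135x).


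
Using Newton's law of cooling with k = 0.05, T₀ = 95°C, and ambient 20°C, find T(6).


Newton's law: dT/dt = -k(T - T_a) has solution T(t) = T_a + (T₀ - T_a)e^(-kt).
Plug in T_a = 20, T₀ = 95, k = 0.05, t = 6: T(6) = 20 + (75)e^(-0.30) ≈ 75.6°C.


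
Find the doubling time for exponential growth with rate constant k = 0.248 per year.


Exponential growth: P(t) = P₀ e^(0.248t). Set P(t)/P₀ = 2: e^(0.248t) = 2.
Solve: t = ln(2)/0.248 ≈ 2.79 years.


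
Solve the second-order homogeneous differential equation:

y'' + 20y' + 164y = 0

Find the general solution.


Characteristic equation: r² + 20r + 164 = 0.
Discriminant is negative; roots r = -10 ± 8i (complex conjugate pair).
General solution uses e^(α x)(C₁ cos(β x) + C₂ sin(β x)): y = e^(-10x)(C₁cos(8x) + C₂sin(8x)).


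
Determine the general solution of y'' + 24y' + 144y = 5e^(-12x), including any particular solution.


Characteristic polynomial (r + 12)² = 0; repeated root r = -12.
y_h = (C₁ + C₂x)e^(-12x). Forcing matches the repeated root (resonance), so try y_p = Ax² e^(-12x).
Substitute and solve for A: 2A = 5, so A = 5/2.
General solution: y = (C₁ + C₂x + (5/2)x²)e^(-12x).


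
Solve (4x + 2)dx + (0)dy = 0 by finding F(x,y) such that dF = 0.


Check exactness: ∂M/∂y = 0 and ∂N/∂x = 0; equal, so the equation is exact.
Integrate M with respect to x (treating y as constant): ∫M dx = 2x^2 + 2x + h(y).
Differentiate w.r.t. y and set equal to N: all terms match, so h'(y) = 0 and h is a constant absorbed into C.
General solution: 2x^2 + 2x = C.


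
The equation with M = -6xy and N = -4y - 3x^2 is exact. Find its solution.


Check exactness: ∂M/∂y = -6x and ∂N/∂x = -6x; equal, so the equation is exact.
Integrate M with respect to x (treating y as constant): ∫M dx = -3x^2y + h(y).
Differentiate w.r.t. y and set equal to N: the x-dependent terms already match, leaving h'(y) = -4y. Integrate: h(y) = -2y^2.
So F(x,y) = -2y^2 - 3x^2y.
General solution: -2y^2 - 3x^2y = C.


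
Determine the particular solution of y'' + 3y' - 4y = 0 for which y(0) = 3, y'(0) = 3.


Characteristic roots of r² + 3r - 4 = 0 are 1, -4.
General solution y = c₁ e^(x) + c₂ e^(-4x).
Apply y(0) = 3: c₁ + c₂ = 3. Apply y'(0) = 3: 1 c₁ - 4 c₂ = 3.
Solve: c₁ = 3, c₂ = 0.
Particular solution: y = 3e^(x) + 0e^(-4x).


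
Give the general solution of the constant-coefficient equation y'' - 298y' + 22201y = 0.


Characteristic equation: r² - 298r + 22201 = 0, i.e. (r - 149)² = 0.
Repeated root r = 149; include an x factor for the second linearly independent solution.
General solution: y = (C₁ + C₂x)e^(149x).


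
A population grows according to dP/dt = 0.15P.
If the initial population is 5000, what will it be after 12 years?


The ODE dP/dt = 0.15P has solution P(t) = P(0)e^(0.15t).
Substitute P(0) = 5000 and t = 12: P(12) = 5000 e^(1.80) ≈ 30248.


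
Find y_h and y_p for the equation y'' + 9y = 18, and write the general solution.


Homogeneous part: r² + 9 = 0 ⇒ r = ±3i, so y_h = C₁cos(3x) + C₂sin(3x).
Try constant y_p = A; plug in: 9A = 18 ⇒ A = 2.
General solution: y = C₁cos(3x) + C₂sin(3x) + 2.


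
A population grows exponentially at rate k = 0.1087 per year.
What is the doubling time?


Exponential growth: P(t) = P₀ e^(0.1087t). Set P(t)/P₀ = 2: e^(0.1087t) = 2.
Solve: t = ln(2)/0.1087 ≈ 6.38 years.


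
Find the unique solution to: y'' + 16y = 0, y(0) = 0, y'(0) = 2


Characteristic roots of r² + 16 = 0 are ±4i, so y = C₁cos(4x) + C₂sin(4x).
Apply y(0) = 0: C₁ = 0. Differentiate and apply y'(0) = 2: 4·C₂ = 2, so C₂ = 1/2.
Particular solution: y = (1/2)sin(4x).


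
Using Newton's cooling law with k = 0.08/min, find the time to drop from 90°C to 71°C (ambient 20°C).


From T(t) = T_a + (T₀ - T_a)e^(-kt), set T(t) = 71:
(71 - 20) / (90 - 20) = e^(-0.08t), so t = -ln(0.729)/0.08 ≈ 4.0 minutes.


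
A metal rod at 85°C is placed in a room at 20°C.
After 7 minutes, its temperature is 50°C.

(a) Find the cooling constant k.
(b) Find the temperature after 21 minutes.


Newton's law: T(t) = T_a + (T₀ - T_a)e^(-kt).
(a) Use T(7) = 50: (50 - 20)/(85 - 20) = e^(-k·7), so k = -ln(0.462)/7 ≈ 0.1105.
(b) Apply k to t = 21: T(21) = 20 + (65)e^(-2.320) ≈ 26.4°C.


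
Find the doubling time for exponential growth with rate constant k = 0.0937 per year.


Exponential growth: P(t) = P₀ e^(0.0937t). Set P(t)/P₀ = 2: e^(0.0937t) = 2.
Solve: t = ln(2)/0.0937 ≈ 7.40 years.


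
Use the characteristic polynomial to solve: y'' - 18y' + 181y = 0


Characteristic equation: r² - 18r + 181 = 0.
Discriminant is negative; roots r = 9 ± 10i (complex conjugate pair).
General solution uses e^(α x)(C₁ cos(β x) + C₂ sin(β x)): y = e^(9x)(C₁cos(10x) + C₂sin(10x)).


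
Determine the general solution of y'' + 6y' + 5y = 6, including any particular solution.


Characteristic roots of r² + 6r + 5 = 0 are -1, -5.
y_h = C₁e^(-x) + C₂e^(-5x).
Constant forcing; try y_p = A. Then 5A = 6 ⇒ A = 6/5.
General solution: y = C₁e^(-x) + C₂e^(-5x) + 6/5.


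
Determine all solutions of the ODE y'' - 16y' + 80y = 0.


Characteristic equation: r² - 16r + 80 = 0.
Discriminant is negative; roots r = 8 ± 4i (complex conjugate pair).
General solution uses e^(α x)(C₁ cos(β x) + C₂ sin(β x)): y = e^(8x)(C₁cos(4x) + C₂sin(4x)).


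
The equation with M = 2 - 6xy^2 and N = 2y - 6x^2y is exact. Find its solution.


Check exactness: ∂M/∂y = -12xy and ∂N/∂x = -12xy; equal, so the equation is exact.
Integrate M with respect to x (treating y as constant): ∫M dx = 2x - 3x^2y^2 + h(y).
Differentiate w.r.t. y and set equal to N: the x-dependent terms already match, leaving h'(y) = 2y. Integrate: h(y) = y^2.
So F(x,y) = y^2 + 2x - 3x^2y^2.
General solution: y^2 + 2x - 3x^2y^2 = C.


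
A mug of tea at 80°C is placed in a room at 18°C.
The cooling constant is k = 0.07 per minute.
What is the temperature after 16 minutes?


Newton's law: dT/dt = -k(T - T_a) has solution T(t) = T_a + (T₀ - T_a)e^(-kt).
Plug in T_a = 18, T₀ = 80, k = 0.07, t = 16: T(16) = 18 + (62)e^(-1.12) ≈ 38.2°C.


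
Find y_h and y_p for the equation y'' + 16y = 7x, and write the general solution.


Homogeneous: r² + 16 = 0 ⇒ r = ±4i, y_h = C₁cos(4x) + C₂sin(4x).
Polynomial forcing; try y_p = Ax + B. Then y_p'' + 16 y_p = 16(Ax + B) = 7x, so B = 0 and A = 7/16.
General solution: y = C₁cos(4x) + C₂sin(4x) + (7/16)x.


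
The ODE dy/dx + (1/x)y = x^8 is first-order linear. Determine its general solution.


P(x) = 1/x ⇒ μ = x^1.
(x^1 y)' = x^9 ⇒ x^1 y = x^10/(10) + C.
Solve for y: y = (1/10)x^9 + C/x^1.


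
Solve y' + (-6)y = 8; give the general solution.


P(x) = -6 ⇒ μ = e^(-6x).
(μ y)' = 8e^(-6x) ⇒ μ y = -(4/3)e^(-6x) + C.
Divide by μ: y = -4/3 + Ce^(6x).


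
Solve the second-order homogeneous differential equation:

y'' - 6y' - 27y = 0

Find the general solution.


Characteristic equation: r² - 6r - 27 = 0.
Factor: (r + 3)(r - 9) = 0 ⇒ r = -3, 9 (distinct real).
General solution: y = C₁e^(-3x) + C₂e^(9x).


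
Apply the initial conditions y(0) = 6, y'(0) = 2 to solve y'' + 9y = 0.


Characteristic roots of r² + 9 = 0 are ±3i, so y = C₁cos(3x) + C₂sin(3x).
Apply y(0) = 6: C₁ = 6. Differentiate and apply y'(0) = 2: 3·C₂ = 2, so C₂ = 2/3.
Particular solution: y = 6cos(3x) + (2/3)sin(3x).


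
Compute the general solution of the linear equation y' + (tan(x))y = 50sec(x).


P(x) = tan(x) ⇒ μ = e^(∫tan(x)dx) = sec(x).
(sec(x) y)' = 50sec²(x) ⇒ sec(x) y = 50tan(x) + C.
Multiply by cos(x): y = 50sin(x) + C·cos(x).


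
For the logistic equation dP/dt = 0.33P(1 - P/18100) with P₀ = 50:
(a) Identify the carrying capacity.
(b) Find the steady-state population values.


Logistic ODE dP/dt = 0.33P(1 - P/18100) has equilibria where dP/dt = 0, i.e. P = 0 or P = 18100.
The coefficient (1 - P/K) = 0 when P = K, identifying K = 18100 as the carrying capacity.
(a) K = 18100; (b) equilibria P = 0 and P = 18100.


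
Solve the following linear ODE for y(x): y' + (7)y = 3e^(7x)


P(x) = 7 ⇒ μ = e^(7x).
(μ y)' = 3e^(14x) ⇒ μ y = (3/14)e^(14x) + C.
Divide by μ: y = (3/14)e^(7x) + Ce^(-7x).


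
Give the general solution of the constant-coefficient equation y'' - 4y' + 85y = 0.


Characteristic equation: r² - 4r + 85 = 0.
Discriminant is negative; roots r = 2 ± 9i (complex conjugate pair).
General solution uses e^(α x)(C₁ cos(β x) + C₂ sin(β x)): y = e^(2x)(C₁cos(9x) + C₂sin(9x)).


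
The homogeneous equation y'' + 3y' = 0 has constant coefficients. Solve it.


Characteristic equation: r² + 3r = 0.
Factor: (r + 3)(r - 0) = 0 ⇒ r = -3, 0 (distinct real).
General solution: y = C₁e^(-3x) + C₂.


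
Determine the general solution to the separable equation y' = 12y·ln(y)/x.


Separate: dy/[y ln(y)] = 12 dx/x.
Substitute u = ln(y): du/u = 12 dx/x.
Integrate: ln|ln(y)| = 12ln|x| + C₀, hence ln(y) = C·x^12.
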